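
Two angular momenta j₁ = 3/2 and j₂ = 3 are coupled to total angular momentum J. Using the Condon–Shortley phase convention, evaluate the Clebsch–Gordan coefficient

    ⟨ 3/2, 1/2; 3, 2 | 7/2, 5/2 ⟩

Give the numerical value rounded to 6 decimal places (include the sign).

-0.377964

√[8·1!2!5!/9! · 2!1!5!1!6!1!] = √(6400/7)
  +(−1)^0/∏(0,1,1,5,1,0)! = 1/120  (running 1/120)
  +(−1)^1/∏(1,0,0,4,2,1)! = -1/48  (running -1/80)
⟨..|..⟩ = √(6400/7)·(-1/80) = -0.377964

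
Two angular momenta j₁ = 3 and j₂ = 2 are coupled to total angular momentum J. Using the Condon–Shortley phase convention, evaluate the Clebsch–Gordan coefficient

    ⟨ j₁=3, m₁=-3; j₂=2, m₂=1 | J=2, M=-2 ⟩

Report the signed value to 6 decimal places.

−√(5/14) = -0.597614

triangle: 3!×3!×1!/8! = 36/40320
(j±m)!: 0!×6!×3!×1!×0!×4! = 103680
prefactor² = (2J+1)×Δ×N² = 3240/7
  k=3: −1/(3!×0!×3!×0!×0!×1!) = -1/36
Σ = -1/36  ⇒  CG² = 3240/7×(-1/36)² = 5/14
CG = −√(5/14) = -0.597614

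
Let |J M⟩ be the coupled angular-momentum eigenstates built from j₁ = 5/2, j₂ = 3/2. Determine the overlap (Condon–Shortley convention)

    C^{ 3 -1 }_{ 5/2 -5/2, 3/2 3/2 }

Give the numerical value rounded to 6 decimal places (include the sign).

−√(1/8) ≈ -0.353553

√[7·1!4!2!/8! · 0!5!3!0!2!4!] = √(288)
  +(−1)^1/∏(1,0,4,2,0,0)! = -1/48  (running -1/48)
⟨..|..⟩ = √(288)·(-1/48) = -0.353553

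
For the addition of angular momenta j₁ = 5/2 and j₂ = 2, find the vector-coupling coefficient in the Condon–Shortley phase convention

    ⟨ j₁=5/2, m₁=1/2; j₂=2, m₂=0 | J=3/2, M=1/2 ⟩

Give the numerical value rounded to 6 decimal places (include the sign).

−√(2/35) = -0.239046

triangle: 3!*2!*1!/7! = 12/5040
(j±m)!: 3!*2!*2!*2!*2!*1! = 96
prefactor² = (2J+1)*Δ*N² = 32/35
  k=1: −1/(1!*2!*1!*1!*1!*0!) = -1/2
  k=2: +1/(2!*1!*0!*0!*2!*1!) = 1/4
Σ = -1/4  ⇒  CG² = 32/35*(-1/4)² = 2/35
CG = −√(2/35) = -0.239046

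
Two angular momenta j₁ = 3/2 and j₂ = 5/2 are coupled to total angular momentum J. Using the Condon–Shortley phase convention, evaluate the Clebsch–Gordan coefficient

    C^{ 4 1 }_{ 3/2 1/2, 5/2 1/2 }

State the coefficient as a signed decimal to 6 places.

j₁+j₂−J=0  J+j₁−j₂=3  J−j₁+j₂=5  j₁+j₂+J+1=9
(j₁±m₁, j₂±m₂, J±M) = (2,1,3,2,5,3)
P² = 2160/7
sum k=0..0:
  [0] +1/24 = 1/24
S = 1/24
C² = P²·S² = 15/28 ; C = +0.731925

+√(15/28) ≈ +0.731925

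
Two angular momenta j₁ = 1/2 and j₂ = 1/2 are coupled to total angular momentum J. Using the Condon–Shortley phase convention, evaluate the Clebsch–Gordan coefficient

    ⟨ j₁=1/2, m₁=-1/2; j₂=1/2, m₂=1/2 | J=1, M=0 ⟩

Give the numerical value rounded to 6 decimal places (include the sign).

+0.707107  (= +√(1/2))

triangle: 0!×1!×1!/3! = 1/6
(j±m)!: 0!×1!×1!×0!×1!×1! = 1
prefactor² = (2J+1)×Δ×N² = 1/2
  k=0: +1/(0!×0!×1!×1!×0!×0!) = 1
Σ = 1  ⇒  CG² = 1/2×1² = 1/2
CG = +√(1/2) = +0.707107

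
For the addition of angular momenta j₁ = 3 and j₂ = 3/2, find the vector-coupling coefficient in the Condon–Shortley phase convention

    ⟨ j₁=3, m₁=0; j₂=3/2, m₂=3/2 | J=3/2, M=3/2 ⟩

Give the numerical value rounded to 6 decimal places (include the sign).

-0.169031

triangle: 3!·3!·0!/7! = 36/5040
(j±m)!: 3!·3!·3!·0!·3!·0! = 1296
prefactor² = (2J+1)·Δ·N² = 1296/35
  k=3: −1/(3!·0!·0!·0!·3!·0!) = -1/36
Σ = -1/36  ⇒  CG² = 1296/35·(-1/36)² = 1/35
CG = −√(1/35) = -0.169031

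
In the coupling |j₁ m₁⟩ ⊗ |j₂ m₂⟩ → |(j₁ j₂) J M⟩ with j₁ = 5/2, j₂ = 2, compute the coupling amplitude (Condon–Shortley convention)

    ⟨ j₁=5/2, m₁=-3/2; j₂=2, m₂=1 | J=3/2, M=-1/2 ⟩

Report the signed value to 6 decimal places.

√[4·3!2!1!/7! · 1!4!3!1!1!2!] = √(96/35)
  +(−1)^2/∏(2,1,2,1,0,0)! = 1/4  (running 1/4)
  +(−1)^3/∏(3,0,1,0,1,1)! = -1/6  (running 1/12)
⟨..|..⟩ = √(96/35)·(1/12) = +0.138013

+0.138013  (= +√(2/105))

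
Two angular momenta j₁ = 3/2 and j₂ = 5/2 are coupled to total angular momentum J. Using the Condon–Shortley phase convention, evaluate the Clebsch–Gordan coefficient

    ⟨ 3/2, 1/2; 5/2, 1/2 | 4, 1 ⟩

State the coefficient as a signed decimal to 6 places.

√[9·0!3!5!/9! · 2!1!3!2!5!3!] = √(2160/7)
  +(−1)^0/∏(0,0,1,3,2,2)! = 1/24  (running 1/24)
⟨..|..⟩ = √(2160/7)·(1/24) = +0.731925

+0.731925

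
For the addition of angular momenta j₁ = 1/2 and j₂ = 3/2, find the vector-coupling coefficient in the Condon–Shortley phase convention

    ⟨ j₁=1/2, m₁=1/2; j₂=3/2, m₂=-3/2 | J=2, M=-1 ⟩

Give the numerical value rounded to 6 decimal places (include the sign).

j₁+j₂−J=0  J+j₁−j₂=1  J−j₁+j₂=3  j₁+j₂+J+1=5
(j₁±m₁, j₂±m₂, J±M) = (1,0,0,3,1,3)
P² = 9
sum k=0..0:
  [0] +1/6 = 1/6
S = 1/6
C² = P²·S² = 1/4 ; C = +0.500000

+0.500000  (= +√(1/4))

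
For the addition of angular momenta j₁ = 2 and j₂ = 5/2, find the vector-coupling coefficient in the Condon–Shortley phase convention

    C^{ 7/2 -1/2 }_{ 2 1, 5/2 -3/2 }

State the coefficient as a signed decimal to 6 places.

√[8·1!3!4!/9! · 3!1!1!4!3!4!] = √(2304/35)
  +(−1)^0/∏(0,1,1,1,2,3)! = 1/12  (running 1/12)
  +(−1)^1/∏(1,0,0,0,3,4)! = -1/144  (running 11/144)
⟨..|..⟩ = √(2304/35)·(11/144) = +0.619780

+0.619780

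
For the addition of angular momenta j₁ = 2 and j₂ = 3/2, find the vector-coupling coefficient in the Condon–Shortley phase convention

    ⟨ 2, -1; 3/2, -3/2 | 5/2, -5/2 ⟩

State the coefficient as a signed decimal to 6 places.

triangle: 1!·3!·2!/7! = 12/5040
(j±m)!: 1!·3!·0!·3!·0!·5! = 4320
prefactor² = (2J+1)·Δ·N² = 432/7
  k=0: +1/(0!·1!·3!·0!·0!·2!) = 1/12
Σ = 1/12  ⇒  CG² = 432/7·1/12² = 3/7
CG = +√(3/7) = +0.654654

+√(3/7) ≈ +0.654654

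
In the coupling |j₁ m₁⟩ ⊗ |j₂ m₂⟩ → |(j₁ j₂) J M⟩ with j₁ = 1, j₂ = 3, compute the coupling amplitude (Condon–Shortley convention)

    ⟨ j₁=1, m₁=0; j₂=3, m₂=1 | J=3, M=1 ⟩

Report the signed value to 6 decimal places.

-0.288675

√[7·1!1!5!/8! · 1!1!4!2!4!2!] = √(48)
  +(−1)^0/∏(0,1,1,4,0,1)! = 1/24  (running 1/24)
  +(−1)^1/∏(1,0,0,3,1,2)! = -1/12  (running -1/24)
⟨..|..⟩ = √(48)·(-1/24) = -0.288675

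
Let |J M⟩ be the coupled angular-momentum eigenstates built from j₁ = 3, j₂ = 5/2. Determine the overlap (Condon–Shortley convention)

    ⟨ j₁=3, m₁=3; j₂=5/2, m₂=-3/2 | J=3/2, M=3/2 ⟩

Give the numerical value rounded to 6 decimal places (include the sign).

+0.462910

√[4·4!2!1!/8! · 6!0!1!4!3!0!] = √(3456/7)
  +(−1)^0/∏(0,4,0,1,2,0)! = 1/48  (running 1/48)
⟨..|..⟩ = √(3456/7)·(1/48) = +0.462910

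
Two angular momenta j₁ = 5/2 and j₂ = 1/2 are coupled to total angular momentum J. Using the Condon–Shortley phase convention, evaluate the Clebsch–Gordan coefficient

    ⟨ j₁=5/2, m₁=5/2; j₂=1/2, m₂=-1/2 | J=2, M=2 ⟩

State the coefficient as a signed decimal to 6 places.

triangle: 1!*4!*0!/6! = 24/720
(j±m)!: 5!*0!*0!*1!*4!*0! = 2880
prefactor² = (2J+1)*Δ*N² = 480
  k=0: +1/(0!*1!*0!*0!*4!*0!) = 1/24
Σ = 1/24  ⇒  CG² = 480*1/24² = 5/6
CG = +√(5/6) = +0.912871

+√(5/6) = +0.912871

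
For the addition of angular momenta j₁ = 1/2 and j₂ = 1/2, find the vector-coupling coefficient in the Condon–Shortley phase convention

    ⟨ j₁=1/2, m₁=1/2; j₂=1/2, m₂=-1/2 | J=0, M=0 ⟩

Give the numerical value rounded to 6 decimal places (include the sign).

+√(1/2) = +0.707107

triangle: 1!·0!·0!/2! = 1/2
(j±m)!: 1!·0!·0!·1!·0!·0! = 1
prefactor² = (2J+1)·Δ·N² = 1/2
  k=0: +1/(0!·1!·0!·0!·0!·0!) = 1
Σ = 1  ⇒  CG² = 1/2·1² = 1/2
CG = +√(1/2) = +0.707107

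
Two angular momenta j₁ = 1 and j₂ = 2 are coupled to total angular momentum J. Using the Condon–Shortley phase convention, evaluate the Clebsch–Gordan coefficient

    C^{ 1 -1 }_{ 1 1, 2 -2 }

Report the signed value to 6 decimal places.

triangle: 2!·0!·2!/5! = 4/120
(j±m)!: 2!·0!·0!·4!·0!·2! = 96
prefactor² = (2J+1)·Δ·N² = 48/5
  k=0: +1/(0!·2!·0!·0!·0!·2!) = 1/4
Σ = 1/4  ⇒  CG² = 48/5·1/4² = 3/5
CG = +√(3/5) = +0.774597

+0.774597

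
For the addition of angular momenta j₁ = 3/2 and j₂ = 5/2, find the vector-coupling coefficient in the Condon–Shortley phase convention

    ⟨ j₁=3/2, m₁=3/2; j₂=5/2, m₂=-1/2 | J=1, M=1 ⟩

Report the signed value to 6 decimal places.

+0.223607

j₁+j₂−J=3  J+j₁−j₂=0  J−j₁+j₂=2  j₁+j₂+J+1=6
(j₁±m₁, j₂±m₂, J±M) = (3,0,2,3,2,0)
P² = 36/5
sum k=0..0:
  [0] +1/12 = 1/12
S = 1/12
C² = P²·S² = 1/20 ; C = +0.223607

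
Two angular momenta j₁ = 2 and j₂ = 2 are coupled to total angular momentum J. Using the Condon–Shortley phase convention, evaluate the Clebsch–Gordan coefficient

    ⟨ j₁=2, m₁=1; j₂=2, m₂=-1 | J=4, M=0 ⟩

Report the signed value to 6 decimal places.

j₁+j₂−J=0  J+j₁−j₂=4  J−j₁+j₂=4  j₁+j₂+J+1=9
(j₁±m₁, j₂±m₂, J±M) = (3,1,1,3,4,4)
P² = 10368/35
sum k=0..0:
  [0] +1/36 = 1/36
S = 1/36
C² = P²·S² = 8/35 ; C = +0.478091

+0.478091  (= +√(8/35))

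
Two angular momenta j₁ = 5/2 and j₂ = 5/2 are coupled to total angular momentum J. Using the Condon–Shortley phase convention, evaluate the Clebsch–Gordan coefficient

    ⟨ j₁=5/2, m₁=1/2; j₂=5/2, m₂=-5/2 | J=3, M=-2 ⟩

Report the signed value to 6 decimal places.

triangle: 2!*3!*3!/9! = 72/362880
(j±m)!: 3!*2!*0!*5!*1!*5! = 172800
prefactor² = (2J+1)*Δ*N² = 240
  k=0: +1/(0!*2!*2!*0!*1!*3!) = 1/24
Σ = 1/24  ⇒  CG² = 240*1/24² = 5/12
CG = +√(5/12) = +0.645497

+0.645497  (= +√(5/12))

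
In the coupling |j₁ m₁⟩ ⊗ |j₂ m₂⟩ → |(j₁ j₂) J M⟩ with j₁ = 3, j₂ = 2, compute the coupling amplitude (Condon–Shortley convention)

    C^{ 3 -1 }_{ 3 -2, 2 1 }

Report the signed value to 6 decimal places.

+√(1/4) = +0.500000

j₁+j₂−J=2  J+j₁−j₂=4  J−j₁+j₂=2  j₁+j₂+J+1=9
(j₁±m₁, j₂±m₂, J±M) = (1,5,3,1,2,4)
P² = 64
sum k=1..2:
  [1] −1/48 = -1/48
  [2] +1/12 = 1/12
S = 1/16
C² = P²·S² = 1/4 ; C = +0.500000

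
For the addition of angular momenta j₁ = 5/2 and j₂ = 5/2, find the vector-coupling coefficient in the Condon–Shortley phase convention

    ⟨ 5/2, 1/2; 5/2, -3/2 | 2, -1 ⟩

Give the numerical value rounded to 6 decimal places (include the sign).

j₁+j₂−J=3  J+j₁−j₂=2  J−j₁+j₂=2  j₁+j₂+J+1=8
(j₁±m₁, j₂±m₂, J±M) = (3,2,1,4,1,3)
P² = 36/7
sum k=0..1:
  [0] +1/12 = 1/12
  [1] −1/4 = -1/4
S = -1/6
C² = P²·S² = 1/7 ; C = -0.377964

−√(1/7) ≈ -0.377964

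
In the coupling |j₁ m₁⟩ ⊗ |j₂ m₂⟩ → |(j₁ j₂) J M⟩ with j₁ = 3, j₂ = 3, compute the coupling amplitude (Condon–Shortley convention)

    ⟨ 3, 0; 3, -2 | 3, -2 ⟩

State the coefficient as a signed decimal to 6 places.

√[7·3!3!3!/10! · 3!3!1!5!1!5!] = √(216)
  +(−1)^0/∏(0,3,3,1,0,2)! = 1/72  (running 1/72)
  +(−1)^1/∏(1,2,2,0,1,3)! = -1/24  (running -1/36)
⟨..|..⟩ = √(216)·(-1/36) = -0.408248

-0.408248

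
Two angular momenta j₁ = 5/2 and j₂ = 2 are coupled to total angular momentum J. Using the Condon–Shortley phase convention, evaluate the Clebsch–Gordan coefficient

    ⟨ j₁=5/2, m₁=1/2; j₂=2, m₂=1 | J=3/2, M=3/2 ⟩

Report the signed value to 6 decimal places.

+0.507093

triangle: 3!*2!*1!/7! = 12/5040
(j±m)!: 3!*2!*3!*1!*3!*0! = 432
prefactor² = (2J+1)*Δ*N² = 144/35
  k=2: +1/(2!*1!*0!*1!*2!*0!) = 1/4
Σ = 1/4  ⇒  CG² = 144/35*1/4² = 9/35
CG = +√(9/35) = +0.507093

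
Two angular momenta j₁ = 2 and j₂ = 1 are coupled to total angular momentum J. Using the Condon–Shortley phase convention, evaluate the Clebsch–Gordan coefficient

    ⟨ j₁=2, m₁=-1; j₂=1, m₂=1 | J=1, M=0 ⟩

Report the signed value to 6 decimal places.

+0.547723  (= +√(3/10))

√[3·2!2!0!/5! · 1!3!2!0!1!1!] = √(6/5)
  +(−1)^2/∏(2,0,1,0,1,0)! = 1/2  (running 1/2)
⟨..|..⟩ = √(6/5)·(1/2) = +0.547723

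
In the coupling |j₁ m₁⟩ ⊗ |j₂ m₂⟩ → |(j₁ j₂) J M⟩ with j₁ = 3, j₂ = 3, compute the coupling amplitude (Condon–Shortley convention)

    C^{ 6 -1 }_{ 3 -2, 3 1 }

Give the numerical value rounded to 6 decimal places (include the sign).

+0.337100  (= +√(5/44))

triangle: 0!×6!×6!/13! = 518400/6227020800
(j±m)!: 1!×5!×4!×2!×5!×7! = 3483648000
prefactor² = (2J+1)×Δ×N² = 41472000/11
  k=0: +1/(0!×0!×5!×4!×1!×2!) = 1/5760
Σ = 1/5760  ⇒  CG² = 41472000/11×1/5760² = 5/44
CG = +√(5/44) = +0.337100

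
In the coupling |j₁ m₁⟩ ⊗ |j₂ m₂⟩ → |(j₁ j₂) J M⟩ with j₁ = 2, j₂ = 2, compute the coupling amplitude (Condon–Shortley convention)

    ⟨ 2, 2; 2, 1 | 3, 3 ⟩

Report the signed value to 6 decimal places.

+√(1/2) = +0.707107

j₁+j₂−J=1  J+j₁−j₂=3  J−j₁+j₂=3  j₁+j₂+J+1=8
(j₁±m₁, j₂±m₂, J±M) = (4,0,3,1,6,0)
P² = 648
sum k=0..0:
  [0] +1/36 = 1/36
S = 1/36
C² = P²·S² = 1/2 ; C = +0.707107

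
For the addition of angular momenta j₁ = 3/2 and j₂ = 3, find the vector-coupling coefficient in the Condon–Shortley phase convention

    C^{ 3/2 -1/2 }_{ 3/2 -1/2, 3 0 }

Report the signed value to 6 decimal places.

+0.507093

j₁+j₂−J=3  J+j₁−j₂=0  J−j₁+j₂=3  j₁+j₂+J+1=7
(j₁±m₁, j₂±m₂, J±M) = (1,2,3,3,1,2)
P² = 144/35
sum k=2..2:
  [2] +1/4 = 1/4
S = 1/4
C² = P²·S² = 9/35 ; C = +0.507093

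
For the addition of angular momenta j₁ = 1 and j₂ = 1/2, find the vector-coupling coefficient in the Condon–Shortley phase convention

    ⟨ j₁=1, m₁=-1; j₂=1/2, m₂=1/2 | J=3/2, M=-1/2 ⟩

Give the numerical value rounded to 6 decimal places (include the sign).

+√(1/3) ≈ +0.577350

triangle: 0!*2!*1!/4! = 2/24
(j±m)!: 0!*2!*1!*0!*1!*2! = 4
prefactor² = (2J+1)*Δ*N² = 4/3
  k=0: +1/(0!*0!*2!*1!*0!*0!) = 1/2
Σ = 1/2  ⇒  CG² = 4/3*1/2² = 1/3
CG = +√(1/3) = +0.577350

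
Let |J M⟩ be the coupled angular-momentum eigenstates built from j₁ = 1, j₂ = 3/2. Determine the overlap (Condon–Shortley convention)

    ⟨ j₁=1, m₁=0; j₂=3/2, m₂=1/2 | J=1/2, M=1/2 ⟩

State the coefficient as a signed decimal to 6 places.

−√(1/3) ≈ -0.577350

triangle: 2!×0!×1!/4! = 2/24
(j±m)!: 1!×1!×2!×1!×1!×0! = 2
prefactor² = (2J+1)×Δ×N² = 1/3
  k=1: −1/(1!×1!×0!×1!×0!×0!) = -1
Σ = -1  ⇒  CG² = 1/3×(-1)² = 1/3
CG = −√(1/3) = -0.577350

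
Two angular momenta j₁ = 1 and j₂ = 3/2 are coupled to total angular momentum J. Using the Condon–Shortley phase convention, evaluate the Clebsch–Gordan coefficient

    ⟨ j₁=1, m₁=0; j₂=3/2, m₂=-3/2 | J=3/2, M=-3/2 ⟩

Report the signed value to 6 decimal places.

+0.774597

triangle: 1!·1!·2!/5! = 2/120
(j±m)!: 1!·1!·0!·3!·0!·3! = 36
prefactor² = (2J+1)·Δ·N² = 12/5
  k=0: +1/(0!·1!·1!·0!·0!·2!) = 1/2
Σ = 1/2  ⇒  CG² = 12/5·1/2² = 3/5
CG = +√(3/5) = +0.774597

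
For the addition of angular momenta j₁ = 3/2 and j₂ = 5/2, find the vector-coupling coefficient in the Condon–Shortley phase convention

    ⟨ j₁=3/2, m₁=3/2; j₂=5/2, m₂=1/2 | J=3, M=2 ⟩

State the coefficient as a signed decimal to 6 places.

+√(1/2) = +0.707107

√[7·1!2!4!/8! · 3!0!3!2!5!1!] = √(72)
  +(−1)^0/∏(0,1,0,3,2,1)! = 1/12  (running 1/12)
⟨..|..⟩ = √(72)·(1/12) = +0.707107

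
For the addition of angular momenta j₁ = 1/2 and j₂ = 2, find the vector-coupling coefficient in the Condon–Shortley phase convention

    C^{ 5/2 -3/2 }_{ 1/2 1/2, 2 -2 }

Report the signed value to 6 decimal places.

+0.447214  (= +√(1/5))

j₁+j₂−J=0  J+j₁−j₂=1  J−j₁+j₂=4  j₁+j₂+J+1=6
(j₁±m₁, j₂±m₂, J±M) = (1,0,0,4,1,4)
P² = 576/5
sum k=0..0:
  [0] +1/24 = 1/24
S = 1/24
C² = P²·S² = 1/5 ; C = +0.447214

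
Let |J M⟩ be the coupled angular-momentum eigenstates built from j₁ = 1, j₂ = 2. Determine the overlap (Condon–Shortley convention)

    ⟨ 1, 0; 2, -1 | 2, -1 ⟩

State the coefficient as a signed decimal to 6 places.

√[5·1!1!3!/6! · 1!1!1!3!1!3!] = √(3/2)
  +(−1)^0/∏(0,1,1,1,0,2)! = 1/2  (running 1/2)
  +(−1)^1/∏(1,0,0,0,1,3)! = -1/6  (running 1/3)
⟨..|..⟩ = √(3/2)·(1/3) = +0.408248

+0.408248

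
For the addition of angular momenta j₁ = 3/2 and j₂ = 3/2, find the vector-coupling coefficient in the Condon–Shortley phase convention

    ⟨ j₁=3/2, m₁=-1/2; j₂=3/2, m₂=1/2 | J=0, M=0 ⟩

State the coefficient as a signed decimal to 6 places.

+√(1/4) ≈ +0.500000

√[1·3!0!0!/4! · 1!2!2!1!0!0!] = √(1)
  +(−1)^2/∏(2,1,0,0,0,0)! = 1/2  (running 1/2)
⟨..|..⟩ = √(1)·(1/2) = +0.500000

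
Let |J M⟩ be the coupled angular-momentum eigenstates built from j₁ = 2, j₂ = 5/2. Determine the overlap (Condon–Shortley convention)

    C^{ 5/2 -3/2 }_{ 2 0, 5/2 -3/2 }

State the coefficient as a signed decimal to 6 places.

√[6·2!2!3!/8! · 2!2!1!4!1!4!] = √(288/35)
  +(−1)^0/∏(0,2,2,1,0,2)! = 1/8  (running 1/8)
  +(−1)^1/∏(1,1,1,0,1,3)! = -1/6  (running -1/24)
⟨..|..⟩ = √(288/35)·(-1/24) = -0.119523

−√(1/70) = -0.119523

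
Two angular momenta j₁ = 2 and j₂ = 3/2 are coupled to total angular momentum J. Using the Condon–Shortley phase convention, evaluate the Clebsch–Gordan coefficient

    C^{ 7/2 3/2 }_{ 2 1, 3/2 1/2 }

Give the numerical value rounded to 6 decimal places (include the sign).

+√(4/7) = +0.755929

triangle: 0!×4!×3!/8! = 144/40320
(j±m)!: 3!×1!×2!×1!×5!×2! = 2880
prefactor² = (2J+1)×Δ×N² = 576/7
  k=0: +1/(0!×0!×1!×2!×3!×1!) = 1/12
Σ = 1/12  ⇒  CG² = 576/7×1/12² = 4/7
CG = +√(4/7) = +0.755929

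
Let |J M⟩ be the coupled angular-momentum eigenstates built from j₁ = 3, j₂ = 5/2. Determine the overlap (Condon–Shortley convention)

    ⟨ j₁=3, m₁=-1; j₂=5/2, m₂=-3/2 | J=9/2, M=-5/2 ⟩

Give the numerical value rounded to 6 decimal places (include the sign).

triangle: 1!*5!*4!/11! = 2880/39916800
(j±m)!: 2!*4!*1!*4!*2!*7! = 11612160
prefactor² = (2J+1)*Δ*N² = 92160/11
  k=0: +1/(0!*1!*4!*1!*1!*3!) = 1/144
  k=1: −1/(1!*0!*3!*0!*2!*4!) = -1/288
Σ = 1/288  ⇒  CG² = 92160/11*1/288² = 10/99
CG = +√(10/99) = +0.317821

+√(10/99) = +0.317821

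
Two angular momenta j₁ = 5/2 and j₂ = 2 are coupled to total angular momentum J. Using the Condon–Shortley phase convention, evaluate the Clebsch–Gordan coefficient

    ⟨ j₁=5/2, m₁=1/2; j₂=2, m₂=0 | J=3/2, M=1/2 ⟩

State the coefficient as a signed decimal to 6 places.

√[4·3!2!1!/7! · 3!2!2!2!2!1!] = √(32/35)
  +(−1)^1/∏(1,2,1,1,1,0)! = -1/2  (running -1/2)
  +(−1)^2/∏(2,1,0,0,2,1)! = 1/4  (running -1/4)
⟨..|..⟩ = √(32/35)·(-1/4) = -0.239046

-0.239046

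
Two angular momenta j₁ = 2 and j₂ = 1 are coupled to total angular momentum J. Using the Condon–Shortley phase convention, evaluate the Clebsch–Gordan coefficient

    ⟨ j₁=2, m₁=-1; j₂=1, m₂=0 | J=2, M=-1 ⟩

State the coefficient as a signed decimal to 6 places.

-0.408248  (= −√(1/6))

j₁+j₂−J=1  J+j₁−j₂=3  J−j₁+j₂=1  j₁+j₂+J+1=6
(j₁±m₁, j₂±m₂, J±M) = (1,3,1,1,1,3)
P² = 3/2
sum k=0..1:
  [0] +1/6 = 1/6
  [1] −1/2 = -1/2
S = -1/3
C² = P²·S² = 1/6 ; C = -0.408248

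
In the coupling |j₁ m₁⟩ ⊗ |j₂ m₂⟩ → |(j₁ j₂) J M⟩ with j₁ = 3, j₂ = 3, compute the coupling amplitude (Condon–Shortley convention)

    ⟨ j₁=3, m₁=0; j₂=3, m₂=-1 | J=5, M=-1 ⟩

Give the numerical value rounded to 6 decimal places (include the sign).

+0.345033

√[11·1!5!5!/12! · 3!3!2!4!4!6!] = √(69120/7)
  +(−1)^0/∏(0,1,3,2,2,3)! = 1/144  (running 1/144)
  +(−1)^1/∏(1,0,2,1,3,4)! = -1/288  (running 1/288)
⟨..|..⟩ = √(69120/7)·(1/288) = +0.345033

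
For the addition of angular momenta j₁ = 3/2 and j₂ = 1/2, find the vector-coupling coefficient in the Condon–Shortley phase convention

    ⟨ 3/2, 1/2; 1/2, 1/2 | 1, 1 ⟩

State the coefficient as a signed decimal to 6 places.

triangle: 1!*2!*0!/4! = 2/24
(j±m)!: 2!*1!*1!*0!*2!*0! = 4
prefactor² = (2J+1)*Δ*N² = 1
  k=1: −1/(1!*0!*0!*0!*2!*0!) = -1/2
Σ = -1/2  ⇒  CG² = 1*(-1/2)² = 1/4
CG = −√(1/4) = -0.500000

−√(1/4) = -0.500000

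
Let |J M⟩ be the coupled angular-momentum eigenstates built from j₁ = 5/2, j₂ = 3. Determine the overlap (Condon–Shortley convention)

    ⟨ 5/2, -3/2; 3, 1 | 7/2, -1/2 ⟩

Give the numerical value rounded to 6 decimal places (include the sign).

j₁+j₂−J=2  J+j₁−j₂=3  J−j₁+j₂=4  j₁+j₂+J+1=10
(j₁±m₁, j₂±m₂, J±M) = (1,4,4,2,3,4)
P² = 18432/175
sum k=1..2:
  [1] −1/36 = -1/36
  [2] +1/16 = 1/16
S = 5/144
C² = P²·S² = 8/63 ; C = +0.356348

+0.356348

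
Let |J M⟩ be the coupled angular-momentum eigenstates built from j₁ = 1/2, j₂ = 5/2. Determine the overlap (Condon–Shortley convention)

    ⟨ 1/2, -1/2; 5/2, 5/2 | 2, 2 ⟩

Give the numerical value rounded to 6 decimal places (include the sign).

−√(5/6) = -0.912871

triangle: 1!*0!*4!/6! = 24/720
(j±m)!: 0!*1!*5!*0!*4!*0! = 2880
prefactor² = (2J+1)*Δ*N² = 480
  k=1: −1/(1!*0!*0!*4!*0!*0!) = -1/24
Σ = -1/24  ⇒  CG² = 480*(-1/24)² = 5/6
CG = −√(5/6) = -0.912871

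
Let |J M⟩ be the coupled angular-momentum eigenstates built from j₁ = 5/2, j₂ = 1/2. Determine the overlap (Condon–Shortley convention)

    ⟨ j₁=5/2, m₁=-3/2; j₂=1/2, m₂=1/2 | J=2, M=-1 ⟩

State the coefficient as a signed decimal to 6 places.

j₁+j₂−J=1  J+j₁−j₂=4  J−j₁+j₂=0  j₁+j₂+J+1=6
(j₁±m₁, j₂±m₂, J±M) = (1,4,1,0,1,3)
P² = 24
sum k=1..1:
  [1] −1/6 = -1/6
S = -1/6
C² = P²·S² = 2/3 ; C = -0.816497

−√(2/3) ≈ -0.816497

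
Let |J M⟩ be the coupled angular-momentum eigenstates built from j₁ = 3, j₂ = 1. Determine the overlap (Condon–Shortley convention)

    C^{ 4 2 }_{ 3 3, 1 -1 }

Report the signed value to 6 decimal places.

+√(1/28) = +0.188982

triangle: 0!·6!·2!/9! = 1440/362880
(j±m)!: 6!·0!·0!·2!·6!·2! = 2073600
prefactor² = (2J+1)·Δ·N² = 518400/7
  k=0: +1/(0!·0!·0!·0!·6!·2!) = 1/1440
Σ = 1/1440  ⇒  CG² = 518400/7·1/1440² = 1/28
CG = +√(1/28) = +0.188982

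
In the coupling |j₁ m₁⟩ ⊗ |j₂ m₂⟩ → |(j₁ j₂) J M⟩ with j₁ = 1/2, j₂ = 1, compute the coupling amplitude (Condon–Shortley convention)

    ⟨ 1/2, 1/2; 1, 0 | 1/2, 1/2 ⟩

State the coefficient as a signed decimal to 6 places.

j₁+j₂−J=1  J+j₁−j₂=0  J−j₁+j₂=1  j₁+j₂+J+1=3
(j₁±m₁, j₂±m₂, J±M) = (1,0,1,1,1,0)
P² = 1/3
sum k=0..0:
  [0] +1/1 = 1
S = 1
C² = P²·S² = 1/3 ; C = +0.577350

+√(1/3) = +0.577350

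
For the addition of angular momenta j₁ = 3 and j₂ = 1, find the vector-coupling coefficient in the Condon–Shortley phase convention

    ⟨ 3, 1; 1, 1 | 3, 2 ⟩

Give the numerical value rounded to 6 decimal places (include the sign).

j₁+j₂−J=1  J+j₁−j₂=5  J−j₁+j₂=1  j₁+j₂+J+1=8
(j₁±m₁, j₂±m₂, J±M) = (4,2,2,0,5,1)
P² = 240
sum k=1..1:
  [1] −1/24 = -1/24
S = -1/24
C² = P²·S² = 5/12 ; C = -0.645497

-0.645497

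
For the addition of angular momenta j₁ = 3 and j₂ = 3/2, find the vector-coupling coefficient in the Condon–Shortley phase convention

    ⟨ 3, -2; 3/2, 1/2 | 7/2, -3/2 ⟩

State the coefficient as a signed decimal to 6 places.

-0.654654  (= −√(3/7))

j₁+j₂−J=1  J+j₁−j₂=5  J−j₁+j₂=2  j₁+j₂+J+1=9
(j₁±m₁, j₂±m₂, J±M) = (1,5,2,1,2,5)
P² = 6400/21
sum k=0..1:
  [0] +1/240 = 1/240
  [1] −1/24 = -1/24
S = -3/80
C² = P²·S² = 3/7 ; C = -0.654654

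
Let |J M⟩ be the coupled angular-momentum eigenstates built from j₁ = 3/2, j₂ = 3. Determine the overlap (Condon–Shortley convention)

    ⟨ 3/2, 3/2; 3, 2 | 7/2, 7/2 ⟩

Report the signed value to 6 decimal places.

j₁+j₂−J=1  J+j₁−j₂=2  J−j₁+j₂=5  j₁+j₂+J+1=9
(j₁±m₁, j₂±m₂, J±M) = (3,0,5,1,7,0)
P² = 19200
sum k=0..0:
  [0] +1/240 = 1/240
S = 1/240
C² = P²·S² = 1/3 ; C = +0.577350

+√(1/3) = +0.577350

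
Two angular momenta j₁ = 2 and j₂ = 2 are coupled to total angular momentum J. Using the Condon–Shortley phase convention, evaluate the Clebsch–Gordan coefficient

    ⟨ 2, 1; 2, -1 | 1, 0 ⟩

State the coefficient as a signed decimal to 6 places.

√[3·3!1!1!/6! · 3!1!1!3!1!1!] = √(9/10)
  +(−1)^0/∏(0,3,1,1,0,0)! = 1/6  (running 1/6)
  +(−1)^1/∏(1,2,0,0,1,1)! = -1/2  (running -1/3)
⟨..|..⟩ = √(9/10)·(-1/3) = -0.316228

−√(1/10) ≈ -0.316228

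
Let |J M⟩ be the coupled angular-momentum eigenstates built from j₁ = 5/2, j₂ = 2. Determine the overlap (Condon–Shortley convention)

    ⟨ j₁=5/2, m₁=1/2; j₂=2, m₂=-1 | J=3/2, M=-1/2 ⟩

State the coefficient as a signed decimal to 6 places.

triangle: 3!*2!*1!/7! = 12/5040
(j±m)!: 3!*2!*1!*3!*1!*2! = 144
prefactor² = (2J+1)*Δ*N² = 48/35
  k=0: +1/(0!*3!*2!*1!*0!*0!) = 1/12
  k=1: −1/(1!*2!*1!*0!*1!*1!) = -1/2
Σ = -5/12  ⇒  CG² = 48/35*(-5/12)² = 5/21
CG = −√(5/21) = -0.487950

−√(5/21) = -0.487950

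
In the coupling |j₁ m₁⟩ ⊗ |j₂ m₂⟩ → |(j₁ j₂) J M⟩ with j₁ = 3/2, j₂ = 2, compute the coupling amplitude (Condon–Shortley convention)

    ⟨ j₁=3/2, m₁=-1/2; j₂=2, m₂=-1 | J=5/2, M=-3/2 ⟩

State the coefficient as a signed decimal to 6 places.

triangle: 1!·2!·3!/7! = 12/5040
(j±m)!: 1!·2!·1!·3!·1!·4! = 288
prefactor² = (2J+1)·Δ·N² = 144/35
  k=0: +1/(0!·1!·2!·1!·0!·2!) = 1/4
  k=1: −1/(1!·0!·1!·0!·1!·3!) = -1/6
Σ = 1/12  ⇒  CG² = 144/35·1/12² = 1/35
CG = +√(1/35) = +0.169031

+√(1/35) ≈ +0.169031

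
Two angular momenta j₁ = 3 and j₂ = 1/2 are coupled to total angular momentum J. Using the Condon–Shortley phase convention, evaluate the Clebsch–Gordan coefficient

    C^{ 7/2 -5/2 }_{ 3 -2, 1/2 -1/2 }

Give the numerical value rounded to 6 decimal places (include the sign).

+0.925820  (= +√(6/7))

triangle: 0!·6!·1!/8! = 720/40320
(j±m)!: 1!·5!·0!·1!·1!·6! = 86400
prefactor² = (2J+1)·Δ·N² = 86400/7
  k=0: +1/(0!·0!·5!·0!·1!·1!) = 1/120
Σ = 1/120  ⇒  CG² = 86400/7·1/120² = 6/7
CG = +√(6/7) = +0.925820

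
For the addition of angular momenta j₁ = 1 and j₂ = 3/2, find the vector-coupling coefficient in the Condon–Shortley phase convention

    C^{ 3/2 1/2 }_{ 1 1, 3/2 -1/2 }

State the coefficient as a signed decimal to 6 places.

+0.730297  (= +√(8/15))

√[4·1!1!2!/5! · 2!0!1!2!2!1!] = √(8/15)
  +(−1)^0/∏(0,1,0,1,1,1)! = 1  (running 1)
⟨..|..⟩ = √(8/15)·(1) = +0.730297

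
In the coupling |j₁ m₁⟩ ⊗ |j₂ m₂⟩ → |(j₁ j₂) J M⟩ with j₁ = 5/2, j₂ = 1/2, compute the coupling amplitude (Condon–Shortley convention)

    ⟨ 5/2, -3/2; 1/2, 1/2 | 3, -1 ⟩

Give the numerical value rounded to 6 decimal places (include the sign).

triangle: 0!*5!*1!/7! = 120/5040
(j±m)!: 1!*4!*1!*0!*2!*4! = 1152
prefactor² = (2J+1)*Δ*N² = 192
  k=0: +1/(0!*0!*4!*1!*1!*0!) = 1/24
Σ = 1/24  ⇒  CG² = 192*1/24² = 1/3
CG = +√(1/3) = +0.577350

+0.577350  (= +√(1/3))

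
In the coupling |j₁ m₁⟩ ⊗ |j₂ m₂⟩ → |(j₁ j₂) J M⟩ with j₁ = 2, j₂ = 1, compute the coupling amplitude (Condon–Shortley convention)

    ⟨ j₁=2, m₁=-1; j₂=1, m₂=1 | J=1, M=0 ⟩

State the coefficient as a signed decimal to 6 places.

triangle: 2!×2!×0!/5! = 4/120
(j±m)!: 1!×3!×2!×0!×1!×1! = 12
prefactor² = (2J+1)×Δ×N² = 6/5
  k=2: +1/(2!×0!×1!×0!×1!×0!) = 1/2
Σ = 1/2  ⇒  CG² = 6/5×1/2² = 3/10
CG = +√(3/10) = +0.547723

+0.547723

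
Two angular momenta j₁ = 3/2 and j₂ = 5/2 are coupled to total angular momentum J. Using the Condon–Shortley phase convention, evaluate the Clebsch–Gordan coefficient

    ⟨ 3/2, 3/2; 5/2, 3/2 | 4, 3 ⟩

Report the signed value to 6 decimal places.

√[9·0!3!5!/9! · 3!0!4!1!7!1!] = √(12960)
  +(−1)^0/∏(0,0,0,4,3,1)! = 1/144  (running 1/144)
⟨..|..⟩ = √(12960)·(1/144) = +0.790569

+0.790569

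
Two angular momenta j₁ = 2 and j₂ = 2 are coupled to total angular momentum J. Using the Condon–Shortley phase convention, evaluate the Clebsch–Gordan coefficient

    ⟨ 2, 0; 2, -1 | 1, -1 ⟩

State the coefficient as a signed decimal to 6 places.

-0.547723

j₁+j₂−J=3  J+j₁−j₂=1  J−j₁+j₂=1  j₁+j₂+J+1=6
(j₁±m₁, j₂±m₂, J±M) = (2,2,1,3,0,2)
P² = 6/5
sum k=1..1:
  [1] −1/2 = -1/2
S = -1/2
C² = P²·S² = 3/10 ; C = -0.547723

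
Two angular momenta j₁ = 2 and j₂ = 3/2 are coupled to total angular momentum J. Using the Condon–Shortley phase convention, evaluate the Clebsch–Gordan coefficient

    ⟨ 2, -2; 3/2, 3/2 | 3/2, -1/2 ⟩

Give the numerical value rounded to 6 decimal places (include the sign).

j₁+j₂−J=2  J+j₁−j₂=2  J−j₁+j₂=1  j₁+j₂+J+1=6
(j₁±m₁, j₂±m₂, J±M) = (0,4,3,0,1,2)
P² = 32/5
sum k=2..2:
  [2] +1/4 = 1/4
S = 1/4
C² = P²·S² = 2/5 ; C = +0.632456

+0.632456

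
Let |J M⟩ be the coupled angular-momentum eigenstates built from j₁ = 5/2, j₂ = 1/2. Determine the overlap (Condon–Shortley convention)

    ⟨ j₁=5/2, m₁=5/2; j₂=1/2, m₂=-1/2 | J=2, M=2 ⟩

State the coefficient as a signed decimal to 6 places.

+0.912871  (= +√(5/6))

j₁+j₂−J=1  J+j₁−j₂=4  J−j₁+j₂=0  j₁+j₂+J+1=6
(j₁±m₁, j₂±m₂, J±M) = (5,0,0,1,4,0)
P² = 480
sum k=0..0:
  [0] +1/24 = 1/24
S = 1/24
C² = P²·S² = 5/6 ; C = +0.912871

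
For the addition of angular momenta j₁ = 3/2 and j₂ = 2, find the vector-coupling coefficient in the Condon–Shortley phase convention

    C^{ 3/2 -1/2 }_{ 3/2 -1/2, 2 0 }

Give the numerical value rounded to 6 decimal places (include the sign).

-0.447214  (= −√(1/5))

√[4·2!1!2!/6! · 1!2!2!2!1!2!] = √(16/45)
  +(−1)^1/∏(1,1,1,1,0,1)! = -1  (running -1)
  +(−1)^2/∏(2,0,0,0,1,2)! = 1/4  (running -3/4)
⟨..|..⟩ = √(16/45)·(-3/4) = -0.447214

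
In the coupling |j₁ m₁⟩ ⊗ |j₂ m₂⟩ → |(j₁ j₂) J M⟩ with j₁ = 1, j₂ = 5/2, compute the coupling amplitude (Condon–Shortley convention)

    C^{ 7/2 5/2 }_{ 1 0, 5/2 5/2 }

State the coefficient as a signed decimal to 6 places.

j₁+j₂−J=0  J+j₁−j₂=2  J−j₁+j₂=5  j₁+j₂+J+1=8
(j₁±m₁, j₂±m₂, J±M) = (1,1,5,0,6,1)
P² = 28800/7
sum k=0..0:
  [0] +1/120 = 1/120
S = 1/120
C² = P²·S² = 2/7 ; C = +0.534522

+√(2/7) = +0.534522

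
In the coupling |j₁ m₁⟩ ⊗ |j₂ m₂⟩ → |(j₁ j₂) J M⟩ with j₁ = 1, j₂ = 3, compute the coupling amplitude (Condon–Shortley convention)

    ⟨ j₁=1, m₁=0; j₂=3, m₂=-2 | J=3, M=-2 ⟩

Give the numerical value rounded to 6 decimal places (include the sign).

+√(1/3) = +0.577350

triangle: 1!*1!*5!/8! = 120/40320
(j±m)!: 1!*1!*1!*5!*1!*5! = 14400
prefactor² = (2J+1)*Δ*N² = 300
  k=0: +1/(0!*1!*1!*1!*0!*4!) = 1/24
  k=1: −1/(1!*0!*0!*0!*1!*5!) = -1/120
Σ = 1/30  ⇒  CG² = 300*1/30² = 1/3
CG = +√(1/3) = +0.577350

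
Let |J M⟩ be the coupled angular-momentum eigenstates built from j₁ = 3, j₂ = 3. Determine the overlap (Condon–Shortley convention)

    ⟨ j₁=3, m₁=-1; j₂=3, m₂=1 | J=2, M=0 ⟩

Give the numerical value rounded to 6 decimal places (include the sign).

−√(3/28) = -0.327327

triangle: 4!×2!×2!/9! = 96/362880
(j±m)!: 2!×4!×4!×2!×2!×2! = 9216
prefactor² = (2J+1)×Δ×N² = 256/21
  k=2: +1/(2!×2!×2!×2!×0!×0!) = 1/16
  k=3: −1/(3!×1!×1!×1!×1!×1!) = -1/6
  k=4: +1/(4!×0!×0!×0!×2!×2!) = 1/96
Σ = -3/32  ⇒  CG² = 256/21×(-3/32)² = 3/28
CG = −√(3/28) = -0.327327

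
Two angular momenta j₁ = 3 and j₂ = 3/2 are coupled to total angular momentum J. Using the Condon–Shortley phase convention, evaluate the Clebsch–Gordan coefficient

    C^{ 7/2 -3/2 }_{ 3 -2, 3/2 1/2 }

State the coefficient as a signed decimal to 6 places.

-0.654654

triangle: 1!·5!·2!/9! = 240/362880
(j±m)!: 1!·5!·2!·1!·2!·5! = 57600
prefactor² = (2J+1)·Δ·N² = 6400/21
  k=0: +1/(0!·1!·5!·2!·0!·0!) = 1/240
  k=1: −1/(1!·0!·4!·1!·1!·1!) = -1/24
Σ = -3/80  ⇒  CG² = 6400/21·(-3/80)² = 3/7
CG = −√(3/7) = -0.654654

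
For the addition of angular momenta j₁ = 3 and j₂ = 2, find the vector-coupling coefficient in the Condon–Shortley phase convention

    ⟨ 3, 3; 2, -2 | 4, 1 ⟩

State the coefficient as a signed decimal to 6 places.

+0.207020

√[9·1!5!3!/10! · 6!0!0!4!5!3!] = √(155520/7)
  +(−1)^0/∏(0,1,0,0,5,3)! = 1/720  (running 1/720)
⟨..|..⟩ = √(155520/7)·(1/720) = +0.207020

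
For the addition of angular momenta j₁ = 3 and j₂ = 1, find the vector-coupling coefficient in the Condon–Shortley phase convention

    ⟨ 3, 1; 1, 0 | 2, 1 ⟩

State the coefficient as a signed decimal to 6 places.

triangle: 2!*4!*0!/7! = 48/5040
(j±m)!: 4!*2!*1!*1!*3!*1! = 288
prefactor² = (2J+1)*Δ*N² = 96/7
  k=1: −1/(1!*1!*1!*0!*3!*0!) = -1/6
Σ = -1/6  ⇒  CG² = 96/7*(-1/6)² = 8/21
CG = −√(8/21) = -0.617213

−√(8/21) ≈ -0.617213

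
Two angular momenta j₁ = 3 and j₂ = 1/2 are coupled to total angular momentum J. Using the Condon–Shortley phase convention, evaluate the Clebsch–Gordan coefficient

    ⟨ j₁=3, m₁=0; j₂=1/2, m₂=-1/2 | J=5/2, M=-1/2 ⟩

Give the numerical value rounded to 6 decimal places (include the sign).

+√(3/7) ≈ +0.654654

j₁+j₂−J=1  J+j₁−j₂=5  J−j₁+j₂=0  j₁+j₂+J+1=7
(j₁±m₁, j₂±m₂, J±M) = (3,3,0,1,2,3)
P² = 432/7
sum k=0..0:
  [0] +1/12 = 1/12
S = 1/12
C² = P²·S² = 3/7 ; C = +0.654654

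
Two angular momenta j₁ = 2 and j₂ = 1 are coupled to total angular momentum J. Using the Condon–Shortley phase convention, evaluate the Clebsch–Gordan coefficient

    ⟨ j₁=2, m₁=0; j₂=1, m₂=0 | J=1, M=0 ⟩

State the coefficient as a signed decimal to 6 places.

−√(2/5) ≈ -0.632456

j₁+j₂−J=2  J+j₁−j₂=2  J−j₁+j₂=0  j₁+j₂+J+1=5
(j₁±m₁, j₂±m₂, J±M) = (2,2,1,1,1,1)
P² = 2/5
sum k=1..1:
  [1] −1/1 = -1
S = -1
C² = P²·S² = 2/5 ; C = -0.632456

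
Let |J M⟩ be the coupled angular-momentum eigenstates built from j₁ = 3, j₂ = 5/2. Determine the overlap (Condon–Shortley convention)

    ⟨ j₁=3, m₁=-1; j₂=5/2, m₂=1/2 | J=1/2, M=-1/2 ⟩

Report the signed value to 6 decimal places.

triangle: 5!×1!×0!/7! = 120/5040
(j±m)!: 2!×4!×3!×2!×0!×1! = 576
prefactor² = (2J+1)×Δ×N² = 192/7
  k=3: −1/(3!×2!×1!×0!×0!×0!) = -1/12
Σ = -1/12  ⇒  CG² = 192/7×(-1/12)² = 4/21
CG = −√(4/21) = -0.436436

-0.436436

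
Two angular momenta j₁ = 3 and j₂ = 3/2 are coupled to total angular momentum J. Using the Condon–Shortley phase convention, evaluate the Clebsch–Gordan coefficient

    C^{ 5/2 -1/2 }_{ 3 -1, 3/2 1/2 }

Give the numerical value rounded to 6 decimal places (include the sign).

-0.119523

triangle: 2!×4!×1!/8! = 48/40320
(j±m)!: 2!×4!×2!×1!×2!×3! = 1152
prefactor² = (2J+1)×Δ×N² = 288/35
  k=1: −1/(1!×1!×3!×1!×1!×0!) = -1/6
  k=2: +1/(2!×0!×2!×0!×2!×1!) = 1/8
Σ = -1/24  ⇒  CG² = 288/35×(-1/24)² = 1/70
CG = −√(1/70) = -0.119523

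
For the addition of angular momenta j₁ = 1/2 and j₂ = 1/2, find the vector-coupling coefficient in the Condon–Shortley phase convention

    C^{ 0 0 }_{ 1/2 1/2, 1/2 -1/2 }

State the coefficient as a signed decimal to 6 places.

+√(1/2) ≈ +0.707107

√[1·1!0!0!/2! · 1!0!0!1!0!0!] = √(1/2)
  +(−1)^0/∏(0,1,0,0,0,0)! = 1  (running 1)
⟨..|..⟩ = √(1/2)·(1) = +0.707107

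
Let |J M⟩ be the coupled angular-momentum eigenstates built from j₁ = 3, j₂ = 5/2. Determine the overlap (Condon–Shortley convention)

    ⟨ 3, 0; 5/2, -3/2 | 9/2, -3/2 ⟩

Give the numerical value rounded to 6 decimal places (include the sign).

+0.540562

j₁+j₂−J=1  J+j₁−j₂=5  J−j₁+j₂=4  j₁+j₂+J+1=11
(j₁±m₁, j₂±m₂, J±M) = (3,3,1,4,3,6)
P² = 207360/77
sum k=0..1:
  [0] +1/72 = 1/72
  [1] −1/288 = -1/288
S = 1/96
C² = P²·S² = 45/154 ; C = +0.540562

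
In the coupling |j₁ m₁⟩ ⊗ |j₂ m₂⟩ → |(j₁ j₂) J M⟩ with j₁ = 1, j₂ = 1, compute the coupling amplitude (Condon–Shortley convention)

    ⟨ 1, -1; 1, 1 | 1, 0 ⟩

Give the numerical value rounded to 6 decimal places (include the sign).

triangle: 1!*1!*1!/4! = 1/24
(j±m)!: 0!*2!*2!*0!*1!*1! = 4
prefactor² = (2J+1)*Δ*N² = 1/2
  k=1: −1/(1!*0!*1!*1!*0!*0!) = -1
Σ = -1  ⇒  CG² = 1/2*(-1)² = 1/2
CG = −√(1/2) = -0.707107

−√(1/2) ≈ -0.707107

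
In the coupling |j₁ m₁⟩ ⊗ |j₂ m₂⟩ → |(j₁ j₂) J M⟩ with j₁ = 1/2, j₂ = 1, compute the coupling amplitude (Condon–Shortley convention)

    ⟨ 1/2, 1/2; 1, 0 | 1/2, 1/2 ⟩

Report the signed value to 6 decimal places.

+0.577350  (= +√(1/3))

√[2·1!0!1!/3! · 1!0!1!1!1!0!] = √(1/3)
  +(−1)^0/∏(0,1,0,1,0,0)! = 1  (running 1)
⟨..|..⟩ = √(1/3)·(1) = +0.577350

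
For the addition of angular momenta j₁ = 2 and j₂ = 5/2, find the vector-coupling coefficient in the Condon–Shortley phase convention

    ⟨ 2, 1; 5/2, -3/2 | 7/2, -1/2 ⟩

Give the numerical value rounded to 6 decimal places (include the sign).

√[8·1!3!4!/9! · 3!1!1!4!3!4!] = √(2304/35)
  +(−1)^0/∏(0,1,1,1,2,3)! = 1/12  (running 1/12)
  +(−1)^1/∏(1,0,0,0,3,4)! = -1/144  (running 11/144)
⟨..|..⟩ = √(2304/35)·(11/144) = +0.619780

+0.619780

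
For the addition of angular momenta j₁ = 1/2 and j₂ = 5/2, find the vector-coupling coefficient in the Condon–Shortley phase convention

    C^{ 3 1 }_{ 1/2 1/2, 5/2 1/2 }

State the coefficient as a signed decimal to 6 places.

triangle: 0!·1!·5!/7! = 120/5040
(j±m)!: 1!·0!·3!·2!·4!·2! = 576
prefactor² = (2J+1)·Δ·N² = 96
  k=0: +1/(0!·0!·0!·3!·1!·2!) = 1/12
Σ = 1/12  ⇒  CG² = 96·1/12² = 2/3
CG = +√(2/3) = +0.816497

+0.816497  (= +√(2/3))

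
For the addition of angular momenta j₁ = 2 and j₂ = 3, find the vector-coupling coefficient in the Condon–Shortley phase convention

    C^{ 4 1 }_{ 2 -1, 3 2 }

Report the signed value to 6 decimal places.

−√(7/20) = -0.591608

triangle: 1!×3!×5!/10! = 720/3628800
(j±m)!: 1!×3!×5!×1!×5!×3! = 518400
prefactor² = (2J+1)×Δ×N² = 6480/7
  k=0: +1/(0!×1!×3!×5!×0!×0!) = 1/720
  k=1: −1/(1!×0!×2!×4!×1!×1!) = -1/48
Σ = -7/360  ⇒  CG² = 6480/7×(-7/360)² = 7/20
CG = −√(7/20) = -0.591608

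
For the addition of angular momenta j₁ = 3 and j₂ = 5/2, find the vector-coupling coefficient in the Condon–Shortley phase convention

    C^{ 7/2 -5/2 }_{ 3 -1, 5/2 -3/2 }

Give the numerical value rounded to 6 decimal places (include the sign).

-0.398410

j₁+j₂−J=2  J+j₁−j₂=4  J−j₁+j₂=3  j₁+j₂+J+1=10
(j₁±m₁, j₂±m₂, J±M) = (2,4,1,4,1,6)
P² = 18432/35
sum k=0..1:
  [0] +1/96 = 1/96
  [1] −1/36 = -1/36
S = -5/288
C² = P²·S² = 10/63 ; C = -0.398410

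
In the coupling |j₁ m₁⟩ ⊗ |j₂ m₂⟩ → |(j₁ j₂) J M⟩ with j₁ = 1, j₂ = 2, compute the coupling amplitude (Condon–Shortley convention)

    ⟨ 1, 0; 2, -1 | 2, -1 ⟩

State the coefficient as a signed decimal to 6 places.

triangle: 1!×1!×3!/6! = 6/720
(j±m)!: 1!×1!×1!×3!×1!×3! = 36
prefactor² = (2J+1)×Δ×N² = 3/2
  k=0: +1/(0!×1!×1!×1!×0!×2!) = 1/2
  k=1: −1/(1!×0!×0!×0!×1!×3!) = -1/6
Σ = 1/3  ⇒  CG² = 3/2×1/3² = 1/6
CG = +√(1/6) = +0.408248

+√(1/6) = +0.408248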